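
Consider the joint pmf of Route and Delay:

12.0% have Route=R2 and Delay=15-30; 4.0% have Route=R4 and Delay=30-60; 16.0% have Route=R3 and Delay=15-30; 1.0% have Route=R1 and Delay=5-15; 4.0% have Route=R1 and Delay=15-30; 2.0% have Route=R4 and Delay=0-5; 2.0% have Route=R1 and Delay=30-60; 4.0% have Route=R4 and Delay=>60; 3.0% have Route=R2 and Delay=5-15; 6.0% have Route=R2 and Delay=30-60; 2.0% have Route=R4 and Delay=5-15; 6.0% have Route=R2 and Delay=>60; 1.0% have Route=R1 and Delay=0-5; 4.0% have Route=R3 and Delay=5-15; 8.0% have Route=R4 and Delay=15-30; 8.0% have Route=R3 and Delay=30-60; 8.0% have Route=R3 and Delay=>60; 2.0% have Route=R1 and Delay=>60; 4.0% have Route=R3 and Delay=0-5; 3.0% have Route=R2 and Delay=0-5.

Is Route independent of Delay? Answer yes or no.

yes

Every cell satisfies P(Route,Delay) = P(Route)·P(Delay). For instance P(Route=R1) = 0.100, P(Delay=30-60) = 0.200, and 0.100×0.200 = 0.020 matches the joint entry. So Route and Delay are independent.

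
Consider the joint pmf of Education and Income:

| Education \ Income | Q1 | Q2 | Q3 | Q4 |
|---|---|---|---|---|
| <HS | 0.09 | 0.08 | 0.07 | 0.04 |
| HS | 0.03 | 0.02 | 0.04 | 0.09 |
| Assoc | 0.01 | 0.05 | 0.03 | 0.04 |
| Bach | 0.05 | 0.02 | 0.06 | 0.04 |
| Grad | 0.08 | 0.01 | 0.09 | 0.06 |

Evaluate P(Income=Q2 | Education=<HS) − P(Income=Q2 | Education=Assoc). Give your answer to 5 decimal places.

-0.09890

P(Education=<HS) = 0.09 + 0.08 + 0.07 + 0.04 = 0.28; P(Income=Q2 | Education=<HS) = 0.08/0.28 = 0.285714.
P(Education=Assoc) = 0.01 + 0.05 + 0.03 + 0.04 = 0.13; P(Income=Q2 | Education=Assoc) = 0.05/0.13 = 0.384615.
Difference = -0.09890.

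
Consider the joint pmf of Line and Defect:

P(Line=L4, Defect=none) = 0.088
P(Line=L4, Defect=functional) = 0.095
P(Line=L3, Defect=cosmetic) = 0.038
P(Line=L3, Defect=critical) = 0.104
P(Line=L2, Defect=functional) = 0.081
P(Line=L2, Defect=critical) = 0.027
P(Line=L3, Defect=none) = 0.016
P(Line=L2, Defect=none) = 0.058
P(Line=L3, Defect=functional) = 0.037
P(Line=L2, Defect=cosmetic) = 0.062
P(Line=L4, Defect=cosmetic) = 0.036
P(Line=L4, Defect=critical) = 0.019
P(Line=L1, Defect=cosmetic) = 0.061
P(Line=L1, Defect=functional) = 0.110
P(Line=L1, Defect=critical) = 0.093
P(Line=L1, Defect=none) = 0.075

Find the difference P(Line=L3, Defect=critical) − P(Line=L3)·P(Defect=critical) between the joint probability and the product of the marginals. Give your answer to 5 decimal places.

P(Line=L3) = 0.016 + 0.038 + 0.037 + 0.104 = 0.195.
P(Defect=critical) = 0.093 + 0.027 + 0.104 + 0.019 = 0.243.
P(Line=L3, Defect=critical) − P(Line=L3)P(Defect=critical) = 0.104 − 0.195×0.243 = 0.05662.

0.05662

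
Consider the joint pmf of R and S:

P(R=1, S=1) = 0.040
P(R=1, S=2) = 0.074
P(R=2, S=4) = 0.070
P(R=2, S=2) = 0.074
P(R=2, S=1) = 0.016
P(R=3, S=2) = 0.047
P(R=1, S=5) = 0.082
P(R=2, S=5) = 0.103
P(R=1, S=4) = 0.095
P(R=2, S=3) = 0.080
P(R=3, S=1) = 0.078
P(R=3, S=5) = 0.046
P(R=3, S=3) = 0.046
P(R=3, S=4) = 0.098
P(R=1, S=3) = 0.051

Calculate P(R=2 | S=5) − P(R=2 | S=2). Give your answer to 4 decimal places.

P(S=5) = 0.082 + 0.103 + 0.046 = 0.231; P(R=2 | S=5) = 0.103/0.231 = 0.44589.
P(S=2) = 0.074 + 0.074 + 0.047 = 0.195; P(R=2 | S=2) = 0.074/0.195 = 0.37949.
Difference = 0.0664.

0.0664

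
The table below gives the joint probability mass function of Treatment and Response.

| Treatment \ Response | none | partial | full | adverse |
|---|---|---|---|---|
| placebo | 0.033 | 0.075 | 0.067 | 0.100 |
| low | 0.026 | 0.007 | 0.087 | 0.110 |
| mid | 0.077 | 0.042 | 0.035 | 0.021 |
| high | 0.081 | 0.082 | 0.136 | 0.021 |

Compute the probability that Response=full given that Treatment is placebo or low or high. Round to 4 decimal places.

0.3515

P(Treatment=placebo) = 0.033 + 0.075 + 0.067 + 0.100 = 0.275.
P(Treatment=low) = 0.026 + 0.007 + 0.087 + 0.110 = 0.230.
P(Treatment=high) = 0.081 + 0.082 + 0.136 + 0.021 = 0.320.
P(Treatment ∈ {placebo, low, high}) = 0.275 + 0.230 + 0.320 = 0.825; P(Response=full, Treatment ∈ {placebo, low, high}) = 0.067 + 0.087 + 0.136 = 0.290.
P(Response=full | Treatment ∈ {placebo, low, high}) = 0.290/0.825 = 0.3515.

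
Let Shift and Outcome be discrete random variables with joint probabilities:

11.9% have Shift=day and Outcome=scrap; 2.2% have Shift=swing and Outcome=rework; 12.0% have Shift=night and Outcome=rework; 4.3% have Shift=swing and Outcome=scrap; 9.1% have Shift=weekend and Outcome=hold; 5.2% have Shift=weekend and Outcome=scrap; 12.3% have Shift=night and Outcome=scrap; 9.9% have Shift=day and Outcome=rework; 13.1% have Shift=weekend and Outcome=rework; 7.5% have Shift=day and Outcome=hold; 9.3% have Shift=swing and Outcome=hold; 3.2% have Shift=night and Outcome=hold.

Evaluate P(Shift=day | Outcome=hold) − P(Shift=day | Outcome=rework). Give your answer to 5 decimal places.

P(Outcome=hold) = 0.075 + 0.093 + 0.032 + 0.091 = 0.291; P(Shift=day | Outcome=hold) = 0.075/0.291 = 0.257732.
P(Outcome=rework) = 0.099 + 0.022 + 0.120 + 0.131 = 0.372; P(Shift=day | Outcome=rework) = 0.099/0.372 = 0.266129.
Difference = -0.00840.

-0.00840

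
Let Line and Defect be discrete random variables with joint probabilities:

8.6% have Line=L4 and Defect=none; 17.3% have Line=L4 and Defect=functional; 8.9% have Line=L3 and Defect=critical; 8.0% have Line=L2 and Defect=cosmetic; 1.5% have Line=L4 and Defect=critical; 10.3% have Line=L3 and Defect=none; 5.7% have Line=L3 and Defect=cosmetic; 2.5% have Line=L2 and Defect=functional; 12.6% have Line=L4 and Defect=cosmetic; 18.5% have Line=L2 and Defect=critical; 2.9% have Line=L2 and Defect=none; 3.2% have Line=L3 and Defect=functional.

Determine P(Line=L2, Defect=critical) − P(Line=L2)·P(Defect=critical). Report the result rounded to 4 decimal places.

0.0928

P(Line=L2) = 0.029 + 0.080 + 0.025 + 0.185 = 0.319.
P(Defect=critical) = 0.185 + 0.089 + 0.015 = 0.289.
P(Line=L2, Defect=critical) − P(Line=L2)P(Defect=critical) = 0.185 − 0.319×0.289 = 0.0928.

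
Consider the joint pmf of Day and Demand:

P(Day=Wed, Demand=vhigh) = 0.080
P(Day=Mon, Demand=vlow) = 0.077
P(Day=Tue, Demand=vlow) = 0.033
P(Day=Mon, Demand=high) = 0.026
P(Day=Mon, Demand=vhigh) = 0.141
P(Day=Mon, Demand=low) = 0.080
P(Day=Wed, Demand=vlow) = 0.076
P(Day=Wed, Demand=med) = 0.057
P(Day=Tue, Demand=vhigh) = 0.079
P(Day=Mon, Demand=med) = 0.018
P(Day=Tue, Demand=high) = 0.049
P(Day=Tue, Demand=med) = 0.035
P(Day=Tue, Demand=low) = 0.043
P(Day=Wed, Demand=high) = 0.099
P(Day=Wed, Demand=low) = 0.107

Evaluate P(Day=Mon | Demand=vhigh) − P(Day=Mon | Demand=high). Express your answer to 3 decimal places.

P(Demand=vhigh) = 0.141 + 0.079 + 0.080 = 0.300; P(Day=Mon | Demand=vhigh) = 0.141/0.300 = 0.4700.
P(Demand=high) = 0.026 + 0.049 + 0.099 = 0.174; P(Day=Mon | Demand=high) = 0.026/0.174 = 0.1494.
Difference = 0.321.

0.321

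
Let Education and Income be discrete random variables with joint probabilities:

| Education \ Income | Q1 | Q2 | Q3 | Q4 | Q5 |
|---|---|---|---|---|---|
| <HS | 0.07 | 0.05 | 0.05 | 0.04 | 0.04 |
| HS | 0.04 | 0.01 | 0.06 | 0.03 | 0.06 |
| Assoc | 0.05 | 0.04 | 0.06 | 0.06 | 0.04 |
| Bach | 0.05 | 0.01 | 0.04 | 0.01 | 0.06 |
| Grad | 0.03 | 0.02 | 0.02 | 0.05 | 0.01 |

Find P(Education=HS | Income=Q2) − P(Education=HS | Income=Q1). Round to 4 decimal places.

P(Income=Q2) = 0.05 + 0.01 + 0.04 + 0.01 + 0.02 = 0.13; P(Education=HS | Income=Q2) = 0.01/0.13 = 0.07692.
P(Income=Q1) = 0.07 + 0.04 + 0.05 + 0.05 + 0.03 = 0.24; P(Education=HS | Income=Q1) = 0.04/0.24 = 0.16667.
Difference = -0.0897.

-0.0897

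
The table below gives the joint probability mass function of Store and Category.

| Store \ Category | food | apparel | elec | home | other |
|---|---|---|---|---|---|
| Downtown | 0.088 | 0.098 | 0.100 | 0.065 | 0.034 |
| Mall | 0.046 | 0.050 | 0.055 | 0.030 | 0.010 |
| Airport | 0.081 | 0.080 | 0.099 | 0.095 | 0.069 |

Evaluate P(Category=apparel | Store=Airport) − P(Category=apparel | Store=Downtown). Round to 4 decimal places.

-0.0659

P(Store=Airport) = 0.081 + 0.080 + 0.099 + 0.095 + 0.069 = 0.424; P(Category=apparel | Store=Airport) = 0.080/0.424 = 0.18868.
P(Store=Downtown) = 0.088 + 0.098 + 0.100 + 0.065 + 0.034 = 0.385; P(Category=apparel | Store=Downtown) = 0.098/0.385 = 0.25455.
Difference = -0.0659.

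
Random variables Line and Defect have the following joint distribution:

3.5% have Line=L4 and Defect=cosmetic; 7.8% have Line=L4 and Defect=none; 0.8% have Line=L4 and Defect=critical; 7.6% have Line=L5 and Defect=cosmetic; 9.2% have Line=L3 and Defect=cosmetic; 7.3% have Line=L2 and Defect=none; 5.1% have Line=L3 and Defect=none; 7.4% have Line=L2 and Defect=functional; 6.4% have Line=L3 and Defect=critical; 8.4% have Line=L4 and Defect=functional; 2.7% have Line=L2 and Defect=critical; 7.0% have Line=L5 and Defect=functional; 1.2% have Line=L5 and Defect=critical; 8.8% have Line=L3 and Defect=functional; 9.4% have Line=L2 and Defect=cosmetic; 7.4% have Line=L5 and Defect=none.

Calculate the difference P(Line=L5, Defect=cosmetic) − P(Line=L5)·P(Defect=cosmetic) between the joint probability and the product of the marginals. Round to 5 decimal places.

0.00710

P(Line=L5) = 0.074 + 0.076 + 0.070 + 0.012 = 0.232.
P(Defect=cosmetic) = 0.094 + 0.092 + 0.035 + 0.076 = 0.297.
P(Line=L5, Defect=cosmetic) − P(Line=L5)P(Defect=cosmetic) = 0.076 − 0.232×0.297 = 0.00710.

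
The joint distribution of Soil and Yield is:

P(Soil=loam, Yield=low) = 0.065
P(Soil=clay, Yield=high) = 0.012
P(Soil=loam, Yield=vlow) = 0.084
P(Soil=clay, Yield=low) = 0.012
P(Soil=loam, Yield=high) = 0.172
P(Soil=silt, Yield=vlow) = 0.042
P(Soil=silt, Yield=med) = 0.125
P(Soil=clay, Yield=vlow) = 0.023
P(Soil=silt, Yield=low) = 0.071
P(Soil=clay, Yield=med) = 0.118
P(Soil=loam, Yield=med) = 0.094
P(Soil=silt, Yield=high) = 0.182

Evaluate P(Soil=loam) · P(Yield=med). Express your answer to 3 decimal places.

P(Soil=loam) = 0.084 + 0.065 + 0.094 + 0.172 = 0.415.
P(Yield=med) = 0.094 + 0.118 + 0.125 = 0.337.
Product: 0.415 × 0.337 = 0.140.

0.140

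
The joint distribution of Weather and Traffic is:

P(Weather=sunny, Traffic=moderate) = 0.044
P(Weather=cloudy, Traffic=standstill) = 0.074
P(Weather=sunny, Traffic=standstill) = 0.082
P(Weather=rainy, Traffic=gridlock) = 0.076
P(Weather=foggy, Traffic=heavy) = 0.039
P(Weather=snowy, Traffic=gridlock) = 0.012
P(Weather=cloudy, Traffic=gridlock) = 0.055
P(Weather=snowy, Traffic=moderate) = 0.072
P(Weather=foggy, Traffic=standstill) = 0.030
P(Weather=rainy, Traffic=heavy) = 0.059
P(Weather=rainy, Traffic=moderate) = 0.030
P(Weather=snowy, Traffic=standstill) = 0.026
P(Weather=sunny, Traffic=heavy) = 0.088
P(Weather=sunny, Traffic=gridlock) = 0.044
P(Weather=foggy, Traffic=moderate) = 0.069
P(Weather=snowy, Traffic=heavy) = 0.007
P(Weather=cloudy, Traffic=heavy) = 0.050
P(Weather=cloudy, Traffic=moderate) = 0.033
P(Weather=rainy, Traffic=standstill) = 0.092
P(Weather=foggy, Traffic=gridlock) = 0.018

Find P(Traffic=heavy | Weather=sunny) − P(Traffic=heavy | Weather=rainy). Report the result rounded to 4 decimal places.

P(Weather=sunny) = 0.044 + 0.088 + 0.044 + 0.082 = 0.258; P(Traffic=heavy | Weather=sunny) = 0.088/0.258 = 0.34109.
P(Weather=rainy) = 0.030 + 0.059 + 0.076 + 0.092 = 0.257; P(Traffic=heavy | Weather=rainy) = 0.059/0.257 = 0.22957.
Difference = 0.1115.

0.1115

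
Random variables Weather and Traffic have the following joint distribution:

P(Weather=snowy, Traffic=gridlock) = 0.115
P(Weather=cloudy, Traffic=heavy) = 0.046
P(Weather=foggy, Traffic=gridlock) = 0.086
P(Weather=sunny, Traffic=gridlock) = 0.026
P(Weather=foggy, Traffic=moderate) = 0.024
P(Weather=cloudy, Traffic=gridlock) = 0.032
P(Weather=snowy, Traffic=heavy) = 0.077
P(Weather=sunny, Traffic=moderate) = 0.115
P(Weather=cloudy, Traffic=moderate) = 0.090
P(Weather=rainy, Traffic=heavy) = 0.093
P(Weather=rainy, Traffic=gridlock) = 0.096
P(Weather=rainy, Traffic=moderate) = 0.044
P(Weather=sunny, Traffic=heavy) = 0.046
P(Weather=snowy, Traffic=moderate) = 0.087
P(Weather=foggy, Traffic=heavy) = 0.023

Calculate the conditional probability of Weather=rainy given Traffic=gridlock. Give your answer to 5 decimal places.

0.27042

P(Traffic=gridlock) = 0.026 + 0.032 + 0.096 + 0.115 + 0.086 = 0.355.
P(Weather=rainy | Traffic=gridlock) = 0.096/0.355 = 0.27042.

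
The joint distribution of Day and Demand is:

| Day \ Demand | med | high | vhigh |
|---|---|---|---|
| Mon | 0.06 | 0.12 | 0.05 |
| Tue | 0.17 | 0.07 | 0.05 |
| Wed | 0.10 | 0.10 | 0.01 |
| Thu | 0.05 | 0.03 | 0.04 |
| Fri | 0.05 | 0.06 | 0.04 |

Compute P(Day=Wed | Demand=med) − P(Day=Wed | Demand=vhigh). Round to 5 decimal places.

P(Demand=med) = 0.06 + 0.17 + 0.10 + 0.05 + 0.05 = 0.43; P(Day=Wed | Demand=med) = 0.10/0.43 = 0.232558.
P(Demand=vhigh) = 0.05 + 0.05 + 0.01 + 0.04 + 0.04 = 0.19; P(Day=Wed | Demand=vhigh) = 0.01/0.19 = 0.052632.
Difference = 0.17993.

0.17993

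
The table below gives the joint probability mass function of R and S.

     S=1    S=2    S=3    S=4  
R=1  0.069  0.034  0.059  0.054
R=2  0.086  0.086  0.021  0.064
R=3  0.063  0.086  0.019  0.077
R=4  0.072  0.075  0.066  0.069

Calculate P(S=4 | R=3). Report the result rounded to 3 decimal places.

0.314

P(R=3) = 0.063 + 0.086 + 0.019 + 0.077 = 0.245.
P(S=4 | R=3) = 0.077/0.245 = 0.314.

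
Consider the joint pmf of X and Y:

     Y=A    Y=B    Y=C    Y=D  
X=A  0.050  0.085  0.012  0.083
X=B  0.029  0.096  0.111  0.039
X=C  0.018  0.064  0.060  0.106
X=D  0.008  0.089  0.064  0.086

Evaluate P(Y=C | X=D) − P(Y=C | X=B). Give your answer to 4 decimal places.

-0.1445

P(X=D) = 0.008 + 0.089 + 0.064 + 0.086 = 0.247; P(Y=C | X=D) = 0.064/0.247 = 0.25911.
P(X=B) = 0.029 + 0.096 + 0.111 + 0.039 = 0.275; P(Y=C | X=B) = 0.111/0.275 = 0.40364.
Difference = -0.1445.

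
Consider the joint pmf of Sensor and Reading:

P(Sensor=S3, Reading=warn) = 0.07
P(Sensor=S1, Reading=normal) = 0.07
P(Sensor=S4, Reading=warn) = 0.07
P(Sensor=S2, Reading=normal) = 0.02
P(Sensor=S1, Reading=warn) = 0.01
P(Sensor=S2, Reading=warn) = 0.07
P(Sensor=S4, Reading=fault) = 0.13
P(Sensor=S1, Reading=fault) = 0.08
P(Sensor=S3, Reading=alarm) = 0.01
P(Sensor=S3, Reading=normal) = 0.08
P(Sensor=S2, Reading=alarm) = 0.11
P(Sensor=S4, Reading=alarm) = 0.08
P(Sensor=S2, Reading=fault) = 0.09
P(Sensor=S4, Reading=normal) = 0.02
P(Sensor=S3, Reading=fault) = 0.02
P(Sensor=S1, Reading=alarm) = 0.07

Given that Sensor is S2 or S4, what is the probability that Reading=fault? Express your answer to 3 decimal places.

0.373

P(Sensor=S2) = 0.02 + 0.07 + 0.11 + 0.09 = 0.29.
P(Sensor=S4) = 0.02 + 0.07 + 0.08 + 0.13 = 0.30.
P(Sensor ∈ {S2, S4}) = 0.29 + 0.30 = 0.59; P(Reading=fault, Sensor ∈ {S2, S4}) = 0.09 + 0.13 = 0.22.
P(Reading=fault | Sensor ∈ {S2, S4}) = 0.22/0.59 = 0.373.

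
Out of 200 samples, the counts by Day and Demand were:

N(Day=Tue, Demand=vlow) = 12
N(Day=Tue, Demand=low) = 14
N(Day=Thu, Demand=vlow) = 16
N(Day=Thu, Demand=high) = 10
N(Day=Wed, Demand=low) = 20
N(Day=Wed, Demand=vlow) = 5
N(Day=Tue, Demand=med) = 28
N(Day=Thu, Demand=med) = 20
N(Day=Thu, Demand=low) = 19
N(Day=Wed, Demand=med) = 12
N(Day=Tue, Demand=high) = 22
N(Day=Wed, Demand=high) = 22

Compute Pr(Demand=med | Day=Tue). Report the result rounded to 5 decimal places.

Total with Day=Tue: 12 + 14 + 28 + 22 = 76.
P(Demand=med | Day=Tue) = 28/76 = 0.36842.

0.36842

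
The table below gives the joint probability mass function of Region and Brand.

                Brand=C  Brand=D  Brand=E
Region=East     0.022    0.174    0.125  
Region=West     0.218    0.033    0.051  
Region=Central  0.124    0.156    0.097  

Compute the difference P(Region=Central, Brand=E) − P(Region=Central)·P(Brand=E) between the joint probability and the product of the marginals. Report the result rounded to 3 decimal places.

-0.006

P(Region=Central) = 0.124 + 0.156 + 0.097 = 0.377.
P(Brand=E) = 0.125 + 0.051 + 0.097 = 0.273.
P(Region=Central, Brand=E) − P(Region=Central)P(Brand=E) = 0.097 − 0.377×0.273 = -0.006.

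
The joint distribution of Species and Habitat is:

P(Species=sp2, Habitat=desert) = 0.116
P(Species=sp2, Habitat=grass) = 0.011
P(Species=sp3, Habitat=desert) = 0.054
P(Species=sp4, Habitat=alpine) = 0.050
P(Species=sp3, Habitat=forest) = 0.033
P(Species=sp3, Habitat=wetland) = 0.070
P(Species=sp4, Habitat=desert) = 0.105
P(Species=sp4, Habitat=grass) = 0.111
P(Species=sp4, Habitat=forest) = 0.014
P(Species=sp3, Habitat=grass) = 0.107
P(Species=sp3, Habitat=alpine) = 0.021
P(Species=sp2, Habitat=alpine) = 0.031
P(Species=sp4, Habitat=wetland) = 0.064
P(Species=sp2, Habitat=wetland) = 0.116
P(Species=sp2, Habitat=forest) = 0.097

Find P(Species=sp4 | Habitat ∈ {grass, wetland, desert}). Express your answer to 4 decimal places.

0.3714

P(Habitat=grass) = 0.011 + 0.107 + 0.111 = 0.229.
P(Habitat=wetland) = 0.116 + 0.070 + 0.064 = 0.250.
P(Habitat=desert) = 0.116 + 0.054 + 0.105 = 0.275.
P(Habitat ∈ {grass, wetland, desert}) = 0.229 + 0.250 + 0.275 = 0.754; P(Species=sp4, Habitat ∈ {grass, wetland, desert}) = 0.111 + 0.064 + 0.105 = 0.280.
P(Species=sp4 | Habitat ∈ {grass, wetland, desert}) = 0.280/0.754 = 0.3714.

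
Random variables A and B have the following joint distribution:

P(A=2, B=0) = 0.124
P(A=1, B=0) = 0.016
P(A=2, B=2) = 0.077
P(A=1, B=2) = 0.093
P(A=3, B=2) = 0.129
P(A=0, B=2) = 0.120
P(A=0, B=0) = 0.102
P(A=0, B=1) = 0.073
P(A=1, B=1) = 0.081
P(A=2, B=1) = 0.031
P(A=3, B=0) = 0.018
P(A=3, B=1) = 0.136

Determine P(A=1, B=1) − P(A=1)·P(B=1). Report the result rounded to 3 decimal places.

0.020

P(A=1) = 0.016 + 0.081 + 0.093 = 0.190.
P(B=1) = 0.073 + 0.081 + 0.031 + 0.136 = 0.321.
P(A=1, B=1) − P(A=1)P(B=1) = 0.081 − 0.190×0.321 = 0.020.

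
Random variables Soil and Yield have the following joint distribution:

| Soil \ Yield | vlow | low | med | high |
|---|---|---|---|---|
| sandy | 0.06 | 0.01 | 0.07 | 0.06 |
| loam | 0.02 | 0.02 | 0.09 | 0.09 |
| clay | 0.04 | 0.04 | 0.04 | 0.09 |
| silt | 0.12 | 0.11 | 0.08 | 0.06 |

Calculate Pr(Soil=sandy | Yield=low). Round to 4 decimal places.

0.0556

P(Yield=low) = 0.01 + 0.02 + 0.04 + 0.11 = 0.18.
P(Soil=sandy | Yield=low) = 0.01/0.18 = 0.0556.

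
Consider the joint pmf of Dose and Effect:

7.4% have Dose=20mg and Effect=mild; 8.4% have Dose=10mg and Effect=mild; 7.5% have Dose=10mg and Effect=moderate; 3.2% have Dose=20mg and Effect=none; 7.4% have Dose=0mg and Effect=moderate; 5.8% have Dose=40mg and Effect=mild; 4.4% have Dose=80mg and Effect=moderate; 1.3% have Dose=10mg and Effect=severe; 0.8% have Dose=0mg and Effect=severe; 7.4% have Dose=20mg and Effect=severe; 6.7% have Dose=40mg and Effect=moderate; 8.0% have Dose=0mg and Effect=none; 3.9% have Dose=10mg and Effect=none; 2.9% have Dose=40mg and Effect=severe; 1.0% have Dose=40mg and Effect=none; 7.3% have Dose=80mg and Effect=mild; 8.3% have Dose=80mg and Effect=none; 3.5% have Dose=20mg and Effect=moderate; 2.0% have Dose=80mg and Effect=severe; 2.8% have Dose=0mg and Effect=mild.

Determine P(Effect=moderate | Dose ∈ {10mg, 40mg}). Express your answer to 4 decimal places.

P(Dose=10mg) = 0.039 + 0.084 + 0.075 + 0.013 = 0.211.
P(Dose=40mg) = 0.010 + 0.058 + 0.067 + 0.029 = 0.164.
P(Dose ∈ {10mg, 40mg}) = 0.211 + 0.164 = 0.375; P(Effect=moderate, Dose ∈ {10mg, 40mg}) = 0.075 + 0.067 = 0.142.
P(Effect=moderate | Dose ∈ {10mg, 40mg}) = 0.142/0.375 = 0.3787.

0.3787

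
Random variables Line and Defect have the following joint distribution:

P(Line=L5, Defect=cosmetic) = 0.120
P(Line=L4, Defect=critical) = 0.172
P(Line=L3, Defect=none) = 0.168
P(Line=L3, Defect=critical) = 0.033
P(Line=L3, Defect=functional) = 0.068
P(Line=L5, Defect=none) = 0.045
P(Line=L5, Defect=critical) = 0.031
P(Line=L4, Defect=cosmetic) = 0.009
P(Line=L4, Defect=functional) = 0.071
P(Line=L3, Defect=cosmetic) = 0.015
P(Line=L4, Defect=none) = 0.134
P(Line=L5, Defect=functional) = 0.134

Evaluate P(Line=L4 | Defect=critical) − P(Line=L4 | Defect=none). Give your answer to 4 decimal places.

P(Defect=critical) = 0.033 + 0.172 + 0.031 = 0.236; P(Line=L4 | Defect=critical) = 0.172/0.236 = 0.72881.
P(Defect=none) = 0.168 + 0.134 + 0.045 = 0.347; P(Line=L4 | Defect=none) = 0.134/0.347 = 0.38617.
Difference = 0.3426.

0.3426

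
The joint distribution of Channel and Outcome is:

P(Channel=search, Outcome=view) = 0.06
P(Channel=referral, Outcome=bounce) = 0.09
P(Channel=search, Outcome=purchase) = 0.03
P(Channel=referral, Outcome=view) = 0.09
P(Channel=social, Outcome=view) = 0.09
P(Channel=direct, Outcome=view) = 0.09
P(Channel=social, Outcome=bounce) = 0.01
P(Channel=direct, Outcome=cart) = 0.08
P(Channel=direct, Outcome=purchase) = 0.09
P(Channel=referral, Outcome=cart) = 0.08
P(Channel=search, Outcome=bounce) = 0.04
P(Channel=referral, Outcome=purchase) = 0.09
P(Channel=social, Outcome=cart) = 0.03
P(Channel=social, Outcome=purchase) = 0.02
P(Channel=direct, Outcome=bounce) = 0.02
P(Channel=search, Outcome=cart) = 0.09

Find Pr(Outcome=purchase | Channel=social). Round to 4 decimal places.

P(Channel=social) = 0.01 + 0.09 + 0.03 + 0.02 = 0.15.
P(Outcome=purchase | Channel=social) = 0.02/0.15 = 0.1333.

0.1333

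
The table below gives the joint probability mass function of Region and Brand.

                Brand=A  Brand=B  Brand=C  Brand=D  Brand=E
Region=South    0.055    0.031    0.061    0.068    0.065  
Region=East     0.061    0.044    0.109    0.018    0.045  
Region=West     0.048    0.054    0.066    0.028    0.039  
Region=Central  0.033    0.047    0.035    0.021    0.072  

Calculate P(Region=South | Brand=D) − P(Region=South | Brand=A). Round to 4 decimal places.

0.2245

P(Brand=D) = 0.068 + 0.018 + 0.028 + 0.021 = 0.135; P(Region=South | Brand=D) = 0.068/0.135 = 0.50370.
P(Brand=A) = 0.055 + 0.061 + 0.048 + 0.033 = 0.197; P(Region=South | Brand=A) = 0.055/0.197 = 0.27919.
Difference = 0.2245.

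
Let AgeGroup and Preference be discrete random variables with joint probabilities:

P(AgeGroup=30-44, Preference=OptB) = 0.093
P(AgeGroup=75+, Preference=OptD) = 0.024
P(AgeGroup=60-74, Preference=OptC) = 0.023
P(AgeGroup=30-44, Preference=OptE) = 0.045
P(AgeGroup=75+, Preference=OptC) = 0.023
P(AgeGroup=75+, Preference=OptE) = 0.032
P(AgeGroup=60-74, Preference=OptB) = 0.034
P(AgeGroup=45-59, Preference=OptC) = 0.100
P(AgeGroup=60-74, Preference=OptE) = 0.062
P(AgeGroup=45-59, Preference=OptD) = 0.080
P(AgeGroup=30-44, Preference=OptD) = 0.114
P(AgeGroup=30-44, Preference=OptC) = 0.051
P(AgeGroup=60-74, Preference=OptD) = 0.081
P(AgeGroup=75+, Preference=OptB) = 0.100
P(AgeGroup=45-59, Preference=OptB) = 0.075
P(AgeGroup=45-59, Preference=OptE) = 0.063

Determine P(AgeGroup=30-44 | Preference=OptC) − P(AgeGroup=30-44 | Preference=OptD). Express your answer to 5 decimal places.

P(Preference=OptC) = 0.051 + 0.100 + 0.023 + 0.023 = 0.197; P(AgeGroup=30-44 | Preference=OptC) = 0.051/0.197 = 0.258883.
P(Preference=OptD) = 0.114 + 0.080 + 0.081 + 0.024 = 0.299; P(AgeGroup=30-44 | Preference=OptD) = 0.114/0.299 = 0.381271.
Difference = -0.12239.

-0.12239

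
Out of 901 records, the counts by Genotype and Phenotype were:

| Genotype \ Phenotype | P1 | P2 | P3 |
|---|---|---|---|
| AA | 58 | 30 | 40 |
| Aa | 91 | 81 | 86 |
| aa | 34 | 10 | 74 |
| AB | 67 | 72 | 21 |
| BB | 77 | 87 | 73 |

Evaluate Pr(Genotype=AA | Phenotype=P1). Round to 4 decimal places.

0.1774

Total with Phenotype=P1: 58 + 91 + 34 + 67 + 77 = 327.
P(Genotype=AA | Phenotype=P1) = 58/327 = 0.1774.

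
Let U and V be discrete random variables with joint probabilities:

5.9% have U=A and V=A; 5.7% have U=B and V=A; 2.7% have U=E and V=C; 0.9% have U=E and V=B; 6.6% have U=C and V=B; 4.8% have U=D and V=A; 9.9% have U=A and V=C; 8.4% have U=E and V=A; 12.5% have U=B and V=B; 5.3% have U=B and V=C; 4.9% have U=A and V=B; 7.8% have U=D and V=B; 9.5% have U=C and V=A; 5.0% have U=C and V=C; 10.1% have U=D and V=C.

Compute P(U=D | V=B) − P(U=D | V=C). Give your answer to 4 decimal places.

P(V=B) = 0.049 + 0.125 + 0.066 + 0.078 + 0.009 = 0.327; P(U=D | V=B) = 0.078/0.327 = 0.23853.
P(V=C) = 0.099 + 0.053 + 0.050 + 0.101 + 0.027 = 0.330; P(U=D | V=C) = 0.101/0.330 = 0.30606.
Difference = -0.0675.

-0.0675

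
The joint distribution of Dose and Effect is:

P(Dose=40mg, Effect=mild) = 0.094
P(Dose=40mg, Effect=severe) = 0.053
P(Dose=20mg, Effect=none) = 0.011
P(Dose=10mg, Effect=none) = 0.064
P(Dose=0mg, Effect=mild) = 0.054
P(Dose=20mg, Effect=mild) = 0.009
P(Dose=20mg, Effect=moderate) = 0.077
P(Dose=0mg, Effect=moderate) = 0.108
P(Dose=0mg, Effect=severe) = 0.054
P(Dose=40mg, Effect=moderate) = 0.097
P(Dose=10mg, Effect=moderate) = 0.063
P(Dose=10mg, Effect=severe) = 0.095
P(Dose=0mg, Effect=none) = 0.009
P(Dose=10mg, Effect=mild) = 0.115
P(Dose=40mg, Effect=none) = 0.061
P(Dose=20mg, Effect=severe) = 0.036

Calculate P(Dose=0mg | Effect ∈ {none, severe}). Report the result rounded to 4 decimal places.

0.1645

P(Effect=none) = 0.009 + 0.064 + 0.011 + 0.061 = 0.145.
P(Effect=severe) = 0.054 + 0.095 + 0.036 + 0.053 = 0.238.
P(Effect ∈ {none, severe}) = 0.145 + 0.238 = 0.383; P(Dose=0mg, Effect ∈ {none, severe}) = 0.009 + 0.054 = 0.063.
P(Dose=0mg | Effect ∈ {none, severe}) = 0.063/0.383 = 0.1645.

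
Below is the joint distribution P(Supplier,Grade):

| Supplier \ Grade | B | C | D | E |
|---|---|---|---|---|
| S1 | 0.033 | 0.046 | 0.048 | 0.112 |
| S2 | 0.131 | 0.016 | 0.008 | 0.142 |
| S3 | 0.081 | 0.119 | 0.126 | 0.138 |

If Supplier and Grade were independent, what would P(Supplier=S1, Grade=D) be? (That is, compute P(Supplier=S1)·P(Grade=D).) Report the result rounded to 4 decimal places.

0.0435

P(Supplier=S1) = 0.033 + 0.046 + 0.048 + 0.112 = 0.239.
P(Grade=D) = 0.048 + 0.008 + 0.126 = 0.182.
Product: 0.239 × 0.182 = 0.0435.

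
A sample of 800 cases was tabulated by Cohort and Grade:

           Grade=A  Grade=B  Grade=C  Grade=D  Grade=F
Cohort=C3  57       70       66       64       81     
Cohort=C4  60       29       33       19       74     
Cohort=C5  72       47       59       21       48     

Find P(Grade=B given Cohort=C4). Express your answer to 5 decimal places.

Total with Cohort=C4: 60 + 29 + 33 + 19 + 74 = 215.
P(Grade=B | Cohort=C4) = 29/215 = 0.13488.

0.13488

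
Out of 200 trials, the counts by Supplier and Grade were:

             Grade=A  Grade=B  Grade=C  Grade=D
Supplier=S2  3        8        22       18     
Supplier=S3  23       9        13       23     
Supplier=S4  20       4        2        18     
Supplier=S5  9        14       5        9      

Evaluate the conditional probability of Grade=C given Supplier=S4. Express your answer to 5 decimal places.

0.04545

Total with Supplier=S4: 20 + 4 + 2 + 18 = 44.
P(Grade=C | Supplier=S4) = 2/44 = 0.04545.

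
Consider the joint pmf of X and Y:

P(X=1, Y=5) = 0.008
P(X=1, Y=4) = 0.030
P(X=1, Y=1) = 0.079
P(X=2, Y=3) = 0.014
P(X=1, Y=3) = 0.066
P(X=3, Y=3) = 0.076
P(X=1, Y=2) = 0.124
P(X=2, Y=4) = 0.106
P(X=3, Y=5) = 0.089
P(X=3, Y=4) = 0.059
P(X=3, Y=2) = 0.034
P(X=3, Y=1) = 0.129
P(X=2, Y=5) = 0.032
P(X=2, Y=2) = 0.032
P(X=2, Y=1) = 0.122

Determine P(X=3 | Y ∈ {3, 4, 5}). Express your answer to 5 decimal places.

P(Y=3) = 0.066 + 0.014 + 0.076 = 0.156.
P(Y=4) = 0.030 + 0.106 + 0.059 = 0.195.
P(Y=5) = 0.008 + 0.032 + 0.089 = 0.129.
P(Y ∈ {3, 4, 5}) = 0.156 + 0.195 + 0.129 = 0.480; P(X=3, Y ∈ {3, 4, 5}) = 0.076 + 0.059 + 0.089 = 0.224.
P(X=3 | Y ∈ {3, 4, 5}) = 0.224/0.480 = 0.46667.

0.46667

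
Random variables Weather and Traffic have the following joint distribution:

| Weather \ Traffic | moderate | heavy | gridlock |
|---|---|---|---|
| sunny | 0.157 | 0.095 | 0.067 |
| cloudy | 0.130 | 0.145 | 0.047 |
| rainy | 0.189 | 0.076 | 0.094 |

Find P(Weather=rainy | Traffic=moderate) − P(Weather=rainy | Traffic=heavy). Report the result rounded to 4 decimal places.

0.1566

P(Traffic=moderate) = 0.157 + 0.130 + 0.189 = 0.476; P(Weather=rainy | Traffic=moderate) = 0.189/0.476 = 0.39706.
P(Traffic=heavy) = 0.095 + 0.145 + 0.076 = 0.316; P(Weather=rainy | Traffic=heavy) = 0.076/0.316 = 0.24051.
Difference = 0.1566.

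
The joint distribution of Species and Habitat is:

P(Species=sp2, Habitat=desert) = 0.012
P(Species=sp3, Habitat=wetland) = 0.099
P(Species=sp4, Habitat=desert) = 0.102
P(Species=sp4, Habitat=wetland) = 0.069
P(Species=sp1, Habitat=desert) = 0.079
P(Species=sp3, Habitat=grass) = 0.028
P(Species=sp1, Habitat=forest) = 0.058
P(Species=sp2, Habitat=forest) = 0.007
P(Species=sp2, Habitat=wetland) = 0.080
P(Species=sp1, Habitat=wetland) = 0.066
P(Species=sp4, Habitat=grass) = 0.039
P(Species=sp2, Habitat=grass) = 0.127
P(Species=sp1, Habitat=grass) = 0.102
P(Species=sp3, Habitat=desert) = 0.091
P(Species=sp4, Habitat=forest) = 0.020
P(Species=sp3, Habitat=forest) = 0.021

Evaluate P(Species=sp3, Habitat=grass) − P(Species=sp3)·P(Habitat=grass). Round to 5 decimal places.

-0.04274

P(Species=sp3) = 0.021 + 0.028 + 0.099 + 0.091 = 0.239.
P(Habitat=grass) = 0.102 + 0.127 + 0.028 + 0.039 = 0.296.
P(Species=sp3, Habitat=grass) − P(Species=sp3)P(Habitat=grass) = 0.028 − 0.239×0.296 = -0.04274.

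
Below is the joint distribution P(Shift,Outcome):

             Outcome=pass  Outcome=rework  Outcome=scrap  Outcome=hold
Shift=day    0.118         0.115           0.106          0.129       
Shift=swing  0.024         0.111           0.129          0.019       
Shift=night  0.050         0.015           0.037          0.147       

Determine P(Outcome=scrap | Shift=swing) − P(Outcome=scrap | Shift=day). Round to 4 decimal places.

0.2293

P(Shift=swing) = 0.024 + 0.111 + 0.129 + 0.019 = 0.283; P(Outcome=scrap | Shift=swing) = 0.129/0.283 = 0.45583.
P(Shift=day) = 0.118 + 0.115 + 0.106 + 0.129 = 0.468; P(Outcome=scrap | Shift=day) = 0.106/0.468 = 0.22650.
Difference = 0.2293.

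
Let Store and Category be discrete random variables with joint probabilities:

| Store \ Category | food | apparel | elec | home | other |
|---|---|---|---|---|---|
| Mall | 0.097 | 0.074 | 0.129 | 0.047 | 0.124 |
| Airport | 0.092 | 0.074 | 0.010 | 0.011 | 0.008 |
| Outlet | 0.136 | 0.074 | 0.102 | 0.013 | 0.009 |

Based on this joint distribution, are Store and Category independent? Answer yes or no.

no

P(Store=Mall) = 0.471 and P(Category=other) = 0.141, so their product is 0.06641, but P(Store=Mall, Category=other) = 0.124. Since these differ, Store and Category are not independent.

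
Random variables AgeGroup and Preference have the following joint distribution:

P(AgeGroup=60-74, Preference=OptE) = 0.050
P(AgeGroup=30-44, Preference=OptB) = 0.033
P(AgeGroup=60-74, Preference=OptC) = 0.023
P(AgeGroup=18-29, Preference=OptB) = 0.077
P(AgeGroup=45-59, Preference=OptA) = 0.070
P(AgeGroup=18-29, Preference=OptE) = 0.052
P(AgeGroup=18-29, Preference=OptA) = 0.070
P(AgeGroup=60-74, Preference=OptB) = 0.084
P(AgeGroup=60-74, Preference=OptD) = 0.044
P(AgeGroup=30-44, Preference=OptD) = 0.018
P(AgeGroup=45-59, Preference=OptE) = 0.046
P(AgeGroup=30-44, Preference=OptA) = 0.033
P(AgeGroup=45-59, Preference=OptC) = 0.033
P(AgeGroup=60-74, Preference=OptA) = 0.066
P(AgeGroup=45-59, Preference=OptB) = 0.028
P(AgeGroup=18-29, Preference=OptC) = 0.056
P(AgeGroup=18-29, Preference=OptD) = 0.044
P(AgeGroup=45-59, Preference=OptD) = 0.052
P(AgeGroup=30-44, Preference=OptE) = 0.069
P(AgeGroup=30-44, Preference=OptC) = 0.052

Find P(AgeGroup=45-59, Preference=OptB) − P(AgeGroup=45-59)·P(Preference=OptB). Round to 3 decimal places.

P(AgeGroup=45-59) = 0.070 + 0.028 + 0.033 + 0.052 + 0.046 = 0.229.
P(Preference=OptB) = 0.077 + 0.033 + 0.028 + 0.084 = 0.222.
P(AgeGroup=45-59, Preference=OptB) − P(AgeGroup=45-59)P(Preference=OptB) = 0.028 − 0.229×0.222 = -0.023.

-0.023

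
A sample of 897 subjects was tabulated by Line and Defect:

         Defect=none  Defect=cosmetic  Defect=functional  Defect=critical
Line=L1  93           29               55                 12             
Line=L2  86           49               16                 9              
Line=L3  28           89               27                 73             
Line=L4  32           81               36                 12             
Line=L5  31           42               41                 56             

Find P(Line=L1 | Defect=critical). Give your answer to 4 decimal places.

Total with Defect=critical: 12 + 9 + 73 + 12 + 56 = 162.
P(Line=L1 | Defect=critical) = 12/162 = 0.0741.

0.0741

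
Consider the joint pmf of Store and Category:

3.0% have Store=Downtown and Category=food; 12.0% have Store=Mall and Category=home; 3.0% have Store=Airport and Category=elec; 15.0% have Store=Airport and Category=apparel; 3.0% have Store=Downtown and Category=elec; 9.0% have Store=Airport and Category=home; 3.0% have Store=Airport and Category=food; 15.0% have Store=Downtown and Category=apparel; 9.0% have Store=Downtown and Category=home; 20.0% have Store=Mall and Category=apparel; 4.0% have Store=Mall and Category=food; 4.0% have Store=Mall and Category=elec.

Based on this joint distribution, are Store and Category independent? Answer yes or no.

yes

Every cell satisfies P(Store,Category) = P(Store)·P(Category). For instance P(Store=Downtown) = 0.300, P(Category=food) = 0.100, and 0.300×0.100 = 0.030 matches the joint entry. So Store and Category are independent.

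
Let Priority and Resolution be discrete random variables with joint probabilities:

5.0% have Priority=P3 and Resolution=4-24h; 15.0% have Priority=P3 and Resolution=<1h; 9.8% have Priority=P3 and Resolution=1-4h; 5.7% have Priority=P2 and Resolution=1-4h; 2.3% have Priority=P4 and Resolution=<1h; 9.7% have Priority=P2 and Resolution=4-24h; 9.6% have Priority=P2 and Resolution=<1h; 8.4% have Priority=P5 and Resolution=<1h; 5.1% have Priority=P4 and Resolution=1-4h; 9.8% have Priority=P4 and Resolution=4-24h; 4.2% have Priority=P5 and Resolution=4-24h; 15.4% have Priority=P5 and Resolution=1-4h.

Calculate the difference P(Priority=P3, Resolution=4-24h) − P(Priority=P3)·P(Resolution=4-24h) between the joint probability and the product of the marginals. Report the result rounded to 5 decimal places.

P(Priority=P3) = 0.150 + 0.098 + 0.050 = 0.298.
P(Resolution=4-24h) = 0.097 + 0.050 + 0.098 + 0.042 = 0.287.
P(Priority=P3, Resolution=4-24h) − P(Priority=P3)P(Resolution=4-24h) = 0.050 − 0.298×0.287 = -0.03553.

-0.03553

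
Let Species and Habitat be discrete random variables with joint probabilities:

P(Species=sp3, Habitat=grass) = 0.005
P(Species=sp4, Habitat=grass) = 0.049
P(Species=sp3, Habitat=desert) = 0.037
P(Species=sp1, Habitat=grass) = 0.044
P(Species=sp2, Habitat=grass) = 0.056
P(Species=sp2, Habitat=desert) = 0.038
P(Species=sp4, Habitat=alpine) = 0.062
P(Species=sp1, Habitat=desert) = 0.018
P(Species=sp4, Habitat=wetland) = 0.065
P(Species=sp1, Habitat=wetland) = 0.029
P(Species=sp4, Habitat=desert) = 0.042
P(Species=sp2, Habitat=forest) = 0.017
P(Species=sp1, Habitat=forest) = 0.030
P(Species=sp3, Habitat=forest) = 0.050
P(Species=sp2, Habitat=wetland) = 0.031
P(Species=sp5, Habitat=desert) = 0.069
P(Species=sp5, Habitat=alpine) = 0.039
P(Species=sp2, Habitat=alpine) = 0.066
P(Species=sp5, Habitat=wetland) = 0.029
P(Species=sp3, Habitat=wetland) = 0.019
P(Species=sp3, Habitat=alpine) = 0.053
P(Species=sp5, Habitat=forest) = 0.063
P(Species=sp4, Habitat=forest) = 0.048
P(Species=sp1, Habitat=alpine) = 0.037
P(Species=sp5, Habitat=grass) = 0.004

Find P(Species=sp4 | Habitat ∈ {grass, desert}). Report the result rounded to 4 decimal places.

0.2514

P(Habitat=grass) = 0.044 + 0.056 + 0.005 + 0.049 + 0.004 = 0.158.
P(Habitat=desert) = 0.018 + 0.038 + 0.037 + 0.042 + 0.069 = 0.204.
P(Habitat ∈ {grass, desert}) = 0.158 + 0.204 = 0.362; P(Species=sp4, Habitat ∈ {grass, desert}) = 0.049 + 0.042 = 0.091.
P(Species=sp4 | Habitat ∈ {grass, desert}) = 0.091/0.362 = 0.2514.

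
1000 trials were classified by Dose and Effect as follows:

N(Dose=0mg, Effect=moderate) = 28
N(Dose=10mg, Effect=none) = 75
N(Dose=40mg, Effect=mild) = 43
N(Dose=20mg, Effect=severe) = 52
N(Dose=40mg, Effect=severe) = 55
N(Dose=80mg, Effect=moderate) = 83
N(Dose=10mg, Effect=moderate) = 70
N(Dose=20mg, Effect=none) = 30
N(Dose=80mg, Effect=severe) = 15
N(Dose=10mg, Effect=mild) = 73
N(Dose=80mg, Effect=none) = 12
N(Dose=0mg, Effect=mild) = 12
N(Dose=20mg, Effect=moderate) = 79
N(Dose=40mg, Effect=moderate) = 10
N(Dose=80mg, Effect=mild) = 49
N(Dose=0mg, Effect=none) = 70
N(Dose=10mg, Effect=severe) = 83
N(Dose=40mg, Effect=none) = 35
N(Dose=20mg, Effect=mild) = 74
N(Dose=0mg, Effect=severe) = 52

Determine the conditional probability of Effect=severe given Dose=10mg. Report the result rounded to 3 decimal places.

Total with Dose=10mg: 75 + 73 + 70 + 83 = 301.
P(Effect=severe | Dose=10mg) = 83/301 = 0.276.

0.276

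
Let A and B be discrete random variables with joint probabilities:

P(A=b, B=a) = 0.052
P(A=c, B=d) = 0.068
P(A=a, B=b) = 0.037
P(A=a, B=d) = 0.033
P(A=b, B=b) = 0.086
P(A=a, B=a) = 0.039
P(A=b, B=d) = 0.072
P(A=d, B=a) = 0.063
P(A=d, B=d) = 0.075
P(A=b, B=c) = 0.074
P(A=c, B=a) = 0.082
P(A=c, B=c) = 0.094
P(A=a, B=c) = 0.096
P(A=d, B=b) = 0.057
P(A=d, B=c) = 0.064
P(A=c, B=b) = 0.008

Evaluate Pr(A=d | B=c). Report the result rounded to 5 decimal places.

0.19512

P(B=c) = 0.096 + 0.074 + 0.094 + 0.064 = 0.328.
P(A=d | B=c) = 0.064/0.328 = 0.19512.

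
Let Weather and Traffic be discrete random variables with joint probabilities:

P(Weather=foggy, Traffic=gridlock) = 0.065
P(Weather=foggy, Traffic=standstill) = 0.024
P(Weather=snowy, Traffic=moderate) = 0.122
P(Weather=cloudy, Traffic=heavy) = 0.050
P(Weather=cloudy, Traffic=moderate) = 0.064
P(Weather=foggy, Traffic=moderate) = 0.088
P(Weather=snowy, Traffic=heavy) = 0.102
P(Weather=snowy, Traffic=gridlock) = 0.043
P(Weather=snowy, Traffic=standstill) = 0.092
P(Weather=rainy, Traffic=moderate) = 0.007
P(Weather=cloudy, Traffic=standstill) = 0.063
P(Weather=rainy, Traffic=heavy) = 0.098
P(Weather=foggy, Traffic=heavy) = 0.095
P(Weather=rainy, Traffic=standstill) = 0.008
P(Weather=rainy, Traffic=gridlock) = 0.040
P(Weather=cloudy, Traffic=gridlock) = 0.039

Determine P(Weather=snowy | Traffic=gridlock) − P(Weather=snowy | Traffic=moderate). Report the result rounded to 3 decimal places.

P(Traffic=gridlock) = 0.039 + 0.040 + 0.043 + 0.065 = 0.187; P(Weather=snowy | Traffic=gridlock) = 0.043/0.187 = 0.2299.
P(Traffic=moderate) = 0.064 + 0.007 + 0.122 + 0.088 = 0.281; P(Weather=snowy | Traffic=moderate) = 0.122/0.281 = 0.4342.
Difference = -0.204.

-0.204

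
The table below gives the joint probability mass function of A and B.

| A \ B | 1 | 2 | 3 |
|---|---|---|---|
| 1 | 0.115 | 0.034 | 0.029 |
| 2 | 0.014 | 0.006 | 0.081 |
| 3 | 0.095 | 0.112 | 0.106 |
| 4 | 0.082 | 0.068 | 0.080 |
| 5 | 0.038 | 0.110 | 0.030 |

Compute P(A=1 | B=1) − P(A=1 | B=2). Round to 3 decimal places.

P(B=1) = 0.115 + 0.014 + 0.095 + 0.082 + 0.038 = 0.344; P(A=1 | B=1) = 0.115/0.344 = 0.3343.
P(B=2) = 0.034 + 0.006 + 0.112 + 0.068 + 0.110 = 0.330; P(A=1 | B=2) = 0.034/0.330 = 0.1030.
Difference = 0.231.

0.231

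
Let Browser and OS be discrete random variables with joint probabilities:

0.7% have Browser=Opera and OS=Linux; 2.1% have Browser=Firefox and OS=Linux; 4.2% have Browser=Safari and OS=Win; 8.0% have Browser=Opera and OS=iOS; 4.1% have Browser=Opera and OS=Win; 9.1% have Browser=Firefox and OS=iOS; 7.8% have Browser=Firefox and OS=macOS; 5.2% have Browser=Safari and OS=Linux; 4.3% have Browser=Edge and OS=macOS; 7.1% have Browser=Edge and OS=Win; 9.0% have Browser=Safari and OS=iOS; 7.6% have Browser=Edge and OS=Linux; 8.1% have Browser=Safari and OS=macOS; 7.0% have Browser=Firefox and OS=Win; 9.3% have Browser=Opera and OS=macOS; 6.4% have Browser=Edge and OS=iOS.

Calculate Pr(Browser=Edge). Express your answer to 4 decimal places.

0.2540

P(Browser=Edge) = 0.071 + 0.043 + 0.076 + 0.064 = 0.254.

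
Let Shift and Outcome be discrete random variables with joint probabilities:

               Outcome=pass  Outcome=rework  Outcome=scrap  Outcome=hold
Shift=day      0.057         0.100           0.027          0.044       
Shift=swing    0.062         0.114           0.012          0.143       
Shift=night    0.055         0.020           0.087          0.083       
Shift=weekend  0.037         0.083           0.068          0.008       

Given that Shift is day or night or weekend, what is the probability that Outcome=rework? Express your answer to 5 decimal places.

P(Shift=day) = 0.057 + 0.100 + 0.027 + 0.044 = 0.228.
P(Shift=night) = 0.055 + 0.020 + 0.087 + 0.083 = 0.245.
P(Shift=weekend) = 0.037 + 0.083 + 0.068 + 0.008 = 0.196.
P(Shift ∈ {day, night, weekend}) = 0.228 + 0.245 + 0.196 = 0.669; P(Outcome=rework, Shift ∈ {day, night, weekend}) = 0.100 + 0.020 + 0.083 = 0.203.
P(Outcome=rework | Shift ∈ {day, night, weekend}) = 0.203/0.669 = 0.30344.

0.30344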